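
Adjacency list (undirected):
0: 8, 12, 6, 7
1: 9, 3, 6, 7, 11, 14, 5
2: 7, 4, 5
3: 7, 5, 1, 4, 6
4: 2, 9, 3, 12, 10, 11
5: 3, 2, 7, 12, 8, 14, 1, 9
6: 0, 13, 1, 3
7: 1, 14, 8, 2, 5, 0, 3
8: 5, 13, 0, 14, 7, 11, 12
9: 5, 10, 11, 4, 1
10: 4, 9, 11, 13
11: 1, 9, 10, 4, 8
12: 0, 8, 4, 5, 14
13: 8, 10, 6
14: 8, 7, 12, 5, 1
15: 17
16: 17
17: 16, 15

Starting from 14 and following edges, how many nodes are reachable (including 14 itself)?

15

BFS from 14 visits: 14, 1, 5, 7, 8, 12, 3, 6, 9, 11, 2, 0, 13, 4, 10
Reachable nodes: 15 of 18 total.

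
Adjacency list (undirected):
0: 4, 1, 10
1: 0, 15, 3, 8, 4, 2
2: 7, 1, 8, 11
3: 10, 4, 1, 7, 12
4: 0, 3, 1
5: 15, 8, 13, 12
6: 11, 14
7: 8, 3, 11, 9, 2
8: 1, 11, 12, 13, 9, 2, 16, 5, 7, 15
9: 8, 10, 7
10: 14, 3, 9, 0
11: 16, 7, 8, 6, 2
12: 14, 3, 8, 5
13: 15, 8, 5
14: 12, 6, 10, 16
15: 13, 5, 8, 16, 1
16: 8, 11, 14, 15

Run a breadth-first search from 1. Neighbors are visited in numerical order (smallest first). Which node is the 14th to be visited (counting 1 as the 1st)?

13

Visit 1; enqueue 0, 2, 3, 4, 8, 15 → queue [0, 2, 3, 4, 8, 15]
Visit 0; enqueue 10 → queue [2, 3, 4, 8, 15, 10]
Visit 2; enqueue 7, 11 → queue [3, 4, 8, 15, 10, 7, 11]
Visit 3; enqueue 12 → queue [4, 8, 15, 10, 7, 11, 12]
Visit 4 → queue [8, 15, 10, 7, 11, 12]
Visit 8; enqueue 5, 9, 13, 16 → queue [15, 10, 7, 11, 12, 5, 9, 13, 16]
Visit 15 → queue [10, 7, 11, 12, 5, 9, 13, 16]
Visit 10; enqueue 14 → queue [7, 11, 12, 5, 9, 13, 16, 14]
Visit 7 → queue [11, 12, 5, 9, 13, 16, 14]
Visit 11; enqueue 6 → queue [12, 5, 9, 13, 16, 14, 6]
Visit 12 → queue [5, 9, 13, 16, 14, 6]
Visit 5 → queue [9, 13, 16, 14, 6]
Visit 9 → queue [13, 16, 14, 6]
Visit 13 → queue [16, 14, 6]
Visit 16 → queue [14, 6]
Visit 14 → queue [6]
Visit 6 → queue []

Visit order: 1, 0, 2, 3, 4, 8, 15, 10, 7, 11, 12, 5, 9, 13, 16, 14, 6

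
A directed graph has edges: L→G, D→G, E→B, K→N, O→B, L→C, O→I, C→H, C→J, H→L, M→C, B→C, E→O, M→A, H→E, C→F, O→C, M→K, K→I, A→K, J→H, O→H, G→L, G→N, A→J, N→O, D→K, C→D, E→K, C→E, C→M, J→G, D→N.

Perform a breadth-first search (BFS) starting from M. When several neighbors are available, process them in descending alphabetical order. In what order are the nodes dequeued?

Visit M; enqueue K, C, A → queue [K, C, A]
Visit K; enqueue N, I → queue [C, A, N, I]
Visit C; enqueue J, H, F, E, D → queue [A, N, I, J, H, F, E, D]
Visit A → queue [N, I, J, H, F, E, D]
Visit N; enqueue O → queue [I, J, H, F, E, D, O]
Visit I → queue [J, H, F, E, D, O]
Visit J; enqueue G → queue [H, F, E, D, O, G]
Visit H; enqueue L → queue [F, E, D, O, G, L]
Visit F → queue [E, D, O, G, L]
Visit E; enqueue B → queue [D, O, G, L, B]
Visit D → queue [O, G, L, B]
Visit O → queue [G, L, B]
Visit G → queue [L, B]
Visit L → queue [B]
Visit B → queue []

M, K, C, A, N, I, J, H, F, E, D, O, G, L, B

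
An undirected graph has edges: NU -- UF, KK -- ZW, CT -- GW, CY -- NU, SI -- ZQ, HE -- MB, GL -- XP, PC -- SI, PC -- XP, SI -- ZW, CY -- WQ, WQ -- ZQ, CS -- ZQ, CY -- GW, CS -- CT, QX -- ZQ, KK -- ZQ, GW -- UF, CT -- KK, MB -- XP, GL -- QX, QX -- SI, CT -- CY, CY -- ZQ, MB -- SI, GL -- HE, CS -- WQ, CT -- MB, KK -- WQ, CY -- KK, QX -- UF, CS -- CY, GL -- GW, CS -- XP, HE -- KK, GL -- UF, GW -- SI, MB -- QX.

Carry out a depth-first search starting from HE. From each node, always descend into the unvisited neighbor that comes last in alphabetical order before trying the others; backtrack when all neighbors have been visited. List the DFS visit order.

HE, MB, XP, PC, SI, ZW, KK, ZQ, WQ, CY, NU, UF, QX, GL, GW, CT, CS

Visit HE
HE → MB
MB → XP
XP → PC
PC → SI
SI → ZW
ZW → KK
KK → ZQ
ZQ → WQ
WQ → CY
CY → NU
NU → UF
UF → QX
QX → GL
GL → GW
GW → CT
CT → CS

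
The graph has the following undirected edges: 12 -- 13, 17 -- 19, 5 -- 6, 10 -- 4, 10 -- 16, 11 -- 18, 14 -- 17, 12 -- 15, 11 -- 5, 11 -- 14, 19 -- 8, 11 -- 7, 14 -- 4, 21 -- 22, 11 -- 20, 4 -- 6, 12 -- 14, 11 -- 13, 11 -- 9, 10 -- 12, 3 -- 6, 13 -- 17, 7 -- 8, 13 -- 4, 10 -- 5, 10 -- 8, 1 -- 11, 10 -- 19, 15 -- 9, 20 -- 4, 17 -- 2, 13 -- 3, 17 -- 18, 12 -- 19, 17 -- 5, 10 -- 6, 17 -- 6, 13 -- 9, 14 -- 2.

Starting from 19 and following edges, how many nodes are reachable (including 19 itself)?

20

BFS from 19 visits: 19, 8, 10, 12, 17, 7, 4, 5, 6, 16, 13, 14, 15, 2, 18, 11, 20, 3, 9, 1
Reachable nodes: 20 of 22 total.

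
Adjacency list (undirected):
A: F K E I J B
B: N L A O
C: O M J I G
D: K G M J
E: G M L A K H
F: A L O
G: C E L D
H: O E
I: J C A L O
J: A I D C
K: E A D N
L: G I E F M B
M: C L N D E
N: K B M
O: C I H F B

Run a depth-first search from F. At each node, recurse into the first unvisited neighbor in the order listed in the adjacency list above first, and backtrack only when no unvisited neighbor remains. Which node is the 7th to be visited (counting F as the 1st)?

O

Visit F
F → A
A → K
K → E
E → G
G → C
C → O
O → I
I → J
J → D
D → M
M → L
L → B
B → N
O → H

Visit order: F, A, K, E, G, C, O, I, J, D, M, L, B, N, H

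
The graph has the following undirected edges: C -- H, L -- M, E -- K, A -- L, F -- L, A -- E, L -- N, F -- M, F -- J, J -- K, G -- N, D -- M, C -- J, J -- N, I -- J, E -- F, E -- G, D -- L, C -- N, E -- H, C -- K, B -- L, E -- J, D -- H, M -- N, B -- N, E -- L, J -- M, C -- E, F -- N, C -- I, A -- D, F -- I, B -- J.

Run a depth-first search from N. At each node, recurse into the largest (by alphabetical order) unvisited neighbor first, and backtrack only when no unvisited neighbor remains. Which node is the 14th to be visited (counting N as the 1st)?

B

Visit N
N → M
M → L
L → F
F → J
J → K
K → E
E → H
H → D
D → A
H → C
C → I
E → G
J → B

Visit order: N, M, L, F, J, K, E, H, D, A, C, I, G, B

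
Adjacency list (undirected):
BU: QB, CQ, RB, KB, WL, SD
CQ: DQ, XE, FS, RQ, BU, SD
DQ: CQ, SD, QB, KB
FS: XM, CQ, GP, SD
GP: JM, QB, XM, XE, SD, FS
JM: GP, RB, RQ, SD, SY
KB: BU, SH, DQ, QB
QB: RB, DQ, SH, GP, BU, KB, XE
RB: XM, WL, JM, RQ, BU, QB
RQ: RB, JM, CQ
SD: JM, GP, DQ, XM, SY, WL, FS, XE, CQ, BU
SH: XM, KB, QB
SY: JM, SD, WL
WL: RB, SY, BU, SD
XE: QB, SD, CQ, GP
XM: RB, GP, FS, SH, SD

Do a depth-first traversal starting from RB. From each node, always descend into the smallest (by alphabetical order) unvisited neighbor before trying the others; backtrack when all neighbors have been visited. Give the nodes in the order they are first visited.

Visit RB
RB → BU
BU → CQ
CQ → DQ
DQ → KB
KB → QB
QB → GP
GP → FS
FS → SD
SD → JM
JM → RQ
JM → SY
SY → WL
SD → XE
SD → XM
XM → SH

RB → BU → CQ → DQ → KB → QB → GP → FS → SD → JM → RQ → SY → WL → XE → XM → SH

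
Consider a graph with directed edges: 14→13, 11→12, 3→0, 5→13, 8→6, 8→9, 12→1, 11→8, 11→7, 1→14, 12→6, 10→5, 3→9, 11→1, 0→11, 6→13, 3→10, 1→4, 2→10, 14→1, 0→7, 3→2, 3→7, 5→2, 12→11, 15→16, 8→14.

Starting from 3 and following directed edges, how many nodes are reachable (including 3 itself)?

BFS from 3 visits: 3, 0, 2, 7, 9, 10, 11, 5, 1, 8, 12, 13, 4, 14, 6
Reachable nodes: 15 of 17 total.

15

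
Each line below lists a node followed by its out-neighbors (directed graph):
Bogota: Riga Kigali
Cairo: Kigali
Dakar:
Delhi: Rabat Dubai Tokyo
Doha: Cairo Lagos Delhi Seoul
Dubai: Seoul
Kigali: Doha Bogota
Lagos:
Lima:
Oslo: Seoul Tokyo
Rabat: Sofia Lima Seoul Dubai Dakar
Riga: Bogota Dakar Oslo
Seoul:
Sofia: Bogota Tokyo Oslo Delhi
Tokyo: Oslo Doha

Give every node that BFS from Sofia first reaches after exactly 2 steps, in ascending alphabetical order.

Level 0: Sofia
Level 1: Bogota, Delhi, Oslo, Tokyo
Level 2: Doha, Dubai, Kigali, Rabat, Riga, Seoul
Level 3: Cairo, Dakar, Lagos, Lima

Doha, Dubai, Kigali, Rabat, Riga, Seoul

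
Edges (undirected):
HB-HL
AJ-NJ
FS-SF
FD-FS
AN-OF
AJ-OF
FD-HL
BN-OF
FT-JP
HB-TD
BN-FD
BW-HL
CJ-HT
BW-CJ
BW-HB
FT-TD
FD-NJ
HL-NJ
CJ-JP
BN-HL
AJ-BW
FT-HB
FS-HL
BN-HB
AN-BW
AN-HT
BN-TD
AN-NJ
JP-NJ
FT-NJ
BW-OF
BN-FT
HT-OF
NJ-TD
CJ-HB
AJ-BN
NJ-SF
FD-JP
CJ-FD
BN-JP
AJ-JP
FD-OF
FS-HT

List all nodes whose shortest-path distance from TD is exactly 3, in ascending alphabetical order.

FS, HT

Level 0: TD
Level 1: BN, FT, HB, NJ
Level 2: AJ, AN, BW, CJ, FD, HL, JP, OF, SF
Level 3: FS, HT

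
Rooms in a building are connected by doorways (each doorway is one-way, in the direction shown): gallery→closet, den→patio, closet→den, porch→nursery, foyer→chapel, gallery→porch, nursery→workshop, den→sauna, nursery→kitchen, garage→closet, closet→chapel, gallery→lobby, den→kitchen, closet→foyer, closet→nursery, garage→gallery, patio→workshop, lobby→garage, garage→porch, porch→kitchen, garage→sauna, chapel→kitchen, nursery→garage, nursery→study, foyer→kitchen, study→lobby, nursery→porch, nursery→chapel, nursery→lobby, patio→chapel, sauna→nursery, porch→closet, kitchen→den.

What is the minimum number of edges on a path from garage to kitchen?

Level 0: garage
Level 1: closet, gallery, porch, sauna
Level 2: chapel, den, foyer, kitchen, lobby, nursery
Level 3: patio, study, workshop
kitchen first appears at level 2.

2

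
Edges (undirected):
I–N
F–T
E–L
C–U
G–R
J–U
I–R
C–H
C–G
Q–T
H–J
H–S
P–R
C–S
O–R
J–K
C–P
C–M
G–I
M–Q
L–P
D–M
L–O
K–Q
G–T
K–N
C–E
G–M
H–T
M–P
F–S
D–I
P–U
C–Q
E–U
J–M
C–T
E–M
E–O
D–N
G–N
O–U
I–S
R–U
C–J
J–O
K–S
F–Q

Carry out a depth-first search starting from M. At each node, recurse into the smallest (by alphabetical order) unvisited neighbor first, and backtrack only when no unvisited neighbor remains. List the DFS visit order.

Visit M
M → C
C → E
E → L
L → O
O → J
J → H
H → S
S → F
F → Q
Q → K
K → N
N → D
D → I
I → G
G → R
R → P
P → U
G → T

M → C → E → L → O → J → H → S → F → Q → K → N → D → I → G → R → P → U → T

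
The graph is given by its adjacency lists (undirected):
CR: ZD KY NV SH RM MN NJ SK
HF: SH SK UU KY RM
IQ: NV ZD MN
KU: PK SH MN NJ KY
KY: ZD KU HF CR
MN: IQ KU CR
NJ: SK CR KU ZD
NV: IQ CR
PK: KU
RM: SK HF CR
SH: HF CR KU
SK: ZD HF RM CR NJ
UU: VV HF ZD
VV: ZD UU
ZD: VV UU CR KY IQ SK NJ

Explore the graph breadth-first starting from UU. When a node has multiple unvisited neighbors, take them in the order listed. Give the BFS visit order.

Visit UU; enqueue VV, HF, ZD → queue [VV, HF, ZD]
Visit VV → queue [HF, ZD]
Visit HF; enqueue SH, SK, KY, RM → queue [ZD, SH, SK, KY, RM]
Visit ZD; enqueue CR, IQ, NJ → queue [SH, SK, KY, RM, CR, IQ, NJ]
Visit SH; enqueue KU → queue [SK, KY, RM, CR, IQ, NJ, KU]
Visit SK → queue [KY, RM, CR, IQ, NJ, KU]
Visit KY → queue [RM, CR, IQ, NJ, KU]
Visit RM → queue [CR, IQ, NJ, KU]
Visit CR; enqueue NV, MN → queue [IQ, NJ, KU, NV, MN]
Visit IQ → queue [NJ, KU, NV, MN]
Visit NJ → queue [KU, NV, MN]
Visit KU; enqueue PK → queue [NV, MN, PK]
Visit NV → queue [MN, PK]
Visit MN → queue [PK]
Visit PK → queue []

UU -> VV -> HF -> ZD -> SH -> SK -> KY -> RM -> CR -> IQ -> NJ -> KU -> NV -> MN -> PK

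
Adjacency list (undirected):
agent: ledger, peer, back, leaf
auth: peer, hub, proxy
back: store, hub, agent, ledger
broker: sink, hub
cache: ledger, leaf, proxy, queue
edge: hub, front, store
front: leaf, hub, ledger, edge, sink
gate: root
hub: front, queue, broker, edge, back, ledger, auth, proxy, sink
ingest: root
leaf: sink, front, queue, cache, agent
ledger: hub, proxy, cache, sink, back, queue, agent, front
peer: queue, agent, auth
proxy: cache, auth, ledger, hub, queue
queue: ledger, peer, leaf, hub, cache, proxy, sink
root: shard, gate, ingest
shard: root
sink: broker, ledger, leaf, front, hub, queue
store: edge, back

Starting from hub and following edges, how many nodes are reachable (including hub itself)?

BFS from hub visits: hub, auth, back, broker, edge, front, ledger, proxy, queue, sink, peer, agent, store, leaf, cache
Reachable nodes: 15 of 19 total.

15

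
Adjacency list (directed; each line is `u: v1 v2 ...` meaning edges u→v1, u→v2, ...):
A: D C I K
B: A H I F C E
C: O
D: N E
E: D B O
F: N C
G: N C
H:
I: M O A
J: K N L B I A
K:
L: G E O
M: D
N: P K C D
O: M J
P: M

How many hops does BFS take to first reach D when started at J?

2

Level 0: J
Level 1: A, B, I, K, L, N
Level 2: C, D, E, F, G, H, M, O, P
D first appears at level 2.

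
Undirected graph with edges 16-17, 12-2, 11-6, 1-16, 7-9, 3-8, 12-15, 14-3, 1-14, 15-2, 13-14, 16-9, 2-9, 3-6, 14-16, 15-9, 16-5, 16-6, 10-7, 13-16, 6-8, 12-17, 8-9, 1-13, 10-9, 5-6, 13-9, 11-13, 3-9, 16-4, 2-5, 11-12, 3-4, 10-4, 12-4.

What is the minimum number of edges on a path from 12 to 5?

2

Level 0: 12
Level 1: 2, 4, 11, 15, 17
Level 2: 3, 5, 6, 9, 10, 13, 16
Level 3: 1, 7, 8, 14
5 first appears at level 2.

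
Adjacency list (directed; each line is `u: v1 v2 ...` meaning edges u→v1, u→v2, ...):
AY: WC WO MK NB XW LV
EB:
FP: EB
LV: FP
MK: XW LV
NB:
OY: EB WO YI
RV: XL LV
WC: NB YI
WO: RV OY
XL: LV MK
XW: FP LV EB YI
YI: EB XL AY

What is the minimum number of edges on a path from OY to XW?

Level 0: OY
Level 1: EB, WO, YI
Level 2: AY, RV, XL
Level 3: LV, MK, NB, WC, XW
Level 4: FP
XW first appears at level 3.

3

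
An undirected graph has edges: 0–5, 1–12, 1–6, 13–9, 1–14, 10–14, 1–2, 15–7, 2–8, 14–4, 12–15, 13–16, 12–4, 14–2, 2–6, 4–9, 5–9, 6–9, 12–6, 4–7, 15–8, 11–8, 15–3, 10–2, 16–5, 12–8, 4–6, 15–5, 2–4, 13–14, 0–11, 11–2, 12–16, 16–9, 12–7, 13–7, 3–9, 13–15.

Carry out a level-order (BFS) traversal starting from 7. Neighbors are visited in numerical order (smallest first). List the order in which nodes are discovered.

Visit 7; enqueue 4, 12, 13, 15 → queue [4, 12, 13, 15]
Visit 4; enqueue 2, 6, 9, 14 → queue [12, 13, 15, 2, 6, 9, 14]
Visit 12; enqueue 1, 8, 16 → queue [13, 15, 2, 6, 9, 14, 1, 8, 16]
Visit 13 → queue [15, 2, 6, 9, 14, 1, 8, 16]
Visit 15; enqueue 3, 5 → queue [2, 6, 9, 14, 1, 8, 16, 3, 5]
Visit 2; enqueue 10, 11 → queue [6, 9, 14, 1, 8, 16, 3, 5, 10, 11]
Visit 6 → queue [9, 14, 1, 8, 16, 3, 5, 10, 11]
Visit 9 → queue [14, 1, 8, 16, 3, 5, 10, 11]
Visit 14 → queue [1, 8, 16, 3, 5, 10, 11]
Visit 1 → queue [8, 16, 3, 5, 10, 11]
Visit 8 → queue [16, 3, 5, 10, 11]
Visit 16 → queue [3, 5, 10, 11]
Visit 3 → queue [5, 10, 11]
Visit 5; enqueue 0 → queue [10, 11, 0]
Visit 10 → queue [11, 0]
Visit 11 → queue [0]
Visit 0 → queue []

7, 4, 12, 13, 15, 2, 6, 9, 14, 1, 8, 16, 3, 5, 10, 11, 0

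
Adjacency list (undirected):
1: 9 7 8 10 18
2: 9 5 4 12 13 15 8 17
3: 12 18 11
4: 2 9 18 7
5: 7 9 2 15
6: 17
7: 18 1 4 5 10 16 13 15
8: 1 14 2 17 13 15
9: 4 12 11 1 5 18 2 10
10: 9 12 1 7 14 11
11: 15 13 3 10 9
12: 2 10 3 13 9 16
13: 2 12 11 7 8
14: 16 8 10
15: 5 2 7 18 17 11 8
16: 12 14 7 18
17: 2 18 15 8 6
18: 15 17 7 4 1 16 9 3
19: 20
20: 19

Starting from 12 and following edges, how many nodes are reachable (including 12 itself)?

BFS from 12 visits: 12, 2, 3, 9, 10, 13, 16, 4, 5, 8, 15, 17, 11, 18, 1, 7, 14, 6
Reachable nodes: 18 of 20 total.

18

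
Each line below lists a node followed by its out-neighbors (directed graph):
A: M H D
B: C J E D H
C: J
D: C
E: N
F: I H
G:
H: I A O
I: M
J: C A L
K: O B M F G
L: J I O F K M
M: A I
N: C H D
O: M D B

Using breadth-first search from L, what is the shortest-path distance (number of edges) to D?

2

Level 0: L
Level 1: F, I, J, K, M, O
Level 2: A, B, C, D, G, H
Level 3: E
Level 4: N
D first appears at level 2.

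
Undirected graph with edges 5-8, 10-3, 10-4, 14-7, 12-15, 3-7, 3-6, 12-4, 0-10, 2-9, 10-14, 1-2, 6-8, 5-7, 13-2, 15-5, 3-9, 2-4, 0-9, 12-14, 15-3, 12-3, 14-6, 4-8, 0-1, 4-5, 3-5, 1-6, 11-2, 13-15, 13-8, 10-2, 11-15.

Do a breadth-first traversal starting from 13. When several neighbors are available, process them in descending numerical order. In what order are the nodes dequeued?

Visit 13; enqueue 15, 8, 2 → queue [15, 8, 2]
Visit 15; enqueue 12, 11, 5, 3 → queue [8, 2, 12, 11, 5, 3]
Visit 8; enqueue 6, 4 → queue [2, 12, 11, 5, 3, 6, 4]
Visit 2; enqueue 10, 9, 1 → queue [12, 11, 5, 3, 6, 4, 10, 9, 1]
Visit 12; enqueue 14 → queue [11, 5, 3, 6, 4, 10, 9, 1, 14]
Visit 11 → queue [5, 3, 6, 4, 10, 9, 1, 14]
Visit 5; enqueue 7 → queue [3, 6, 4, 10, 9, 1, 14, 7]
Visit 3 → queue [6, 4, 10, 9, 1, 14, 7]
Visit 6 → queue [4, 10, 9, 1, 14, 7]
Visit 4 → queue [10, 9, 1, 14, 7]
Visit 10; enqueue 0 → queue [9, 1, 14, 7, 0]
Visit 9 → queue [1, 14, 7, 0]
Visit 1 → queue [14, 7, 0]
Visit 14 → queue [7, 0]
Visit 7 → queue [0]
Visit 0 → queue []

13 → 15 → 8 → 2 → 12 → 11 → 5 → 3 → 6 → 4 → 10 → 9 → 1 → 14 → 7 → 0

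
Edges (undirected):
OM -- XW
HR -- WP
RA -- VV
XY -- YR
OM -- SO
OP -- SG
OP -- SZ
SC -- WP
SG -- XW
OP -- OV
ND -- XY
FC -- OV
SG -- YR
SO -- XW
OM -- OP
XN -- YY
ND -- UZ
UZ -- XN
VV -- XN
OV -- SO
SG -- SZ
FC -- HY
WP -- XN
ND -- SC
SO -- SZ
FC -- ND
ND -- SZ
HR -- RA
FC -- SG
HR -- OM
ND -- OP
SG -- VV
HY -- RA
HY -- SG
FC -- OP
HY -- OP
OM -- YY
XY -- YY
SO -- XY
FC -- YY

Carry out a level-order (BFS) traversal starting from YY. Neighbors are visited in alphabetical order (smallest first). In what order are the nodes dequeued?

YY, FC, OM, XN, XY, HY, ND, OP, OV, SG, HR, SO, XW, UZ, VV, WP, YR, RA, SC, SZ

Visit YY; enqueue FC, OM, XN, XY → queue [FC, OM, XN, XY]
Visit FC; enqueue HY, ND, OP, OV, SG → queue [OM, XN, XY, HY, ND, OP, OV, SG]
Visit OM; enqueue HR, SO, XW → queue [XN, XY, HY, ND, OP, OV, SG, HR, SO, XW]
Visit XN; enqueue UZ, VV, WP → queue [XY, HY, ND, OP, OV, SG, HR, SO, XW, UZ, VV, WP]
Visit XY; enqueue YR → queue [HY, ND, OP, OV, SG, HR, SO, XW, UZ, VV, WP, YR]
Visit HY; enqueue RA → queue [ND, OP, OV, SG, HR, SO, XW, UZ, VV, WP, YR, RA]
Visit ND; enqueue SC, SZ → queue [OP, OV, SG, HR, SO, XW, UZ, VV, WP, YR, RA, SC, SZ]
Visit OP → queue [OV, SG, HR, SO, XW, UZ, VV, WP, YR, RA, SC, SZ]
Visit OV → queue [SG, HR, SO, XW, UZ, VV, WP, YR, RA, SC, SZ]
Visit SG → queue [HR, SO, XW, UZ, VV, WP, YR, RA, SC, SZ]
Visit HR → queue [SO, XW, UZ, VV, WP, YR, RA, SC, SZ]
Visit SO → queue [XW, UZ, VV, WP, YR, RA, SC, SZ]
Visit XW → queue [UZ, VV, WP, YR, RA, SC, SZ]
Visit UZ → queue [VV, WP, YR, RA, SC, SZ]
Visit VV → queue [WP, YR, RA, SC, SZ]
Visit WP → queue [YR, RA, SC, SZ]
Visit YR → queue [RA, SC, SZ]
Visit RA → queue [SC, SZ]
Visit SC → queue [SZ]
Visit SZ → queue []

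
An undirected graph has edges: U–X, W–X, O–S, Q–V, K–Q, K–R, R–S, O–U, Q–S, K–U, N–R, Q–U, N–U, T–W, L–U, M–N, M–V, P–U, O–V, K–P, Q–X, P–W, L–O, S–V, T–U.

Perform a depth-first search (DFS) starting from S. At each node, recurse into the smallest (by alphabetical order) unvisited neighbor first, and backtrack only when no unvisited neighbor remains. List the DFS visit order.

S, O, L, U, K, P, W, T, X, Q, V, M, N, R

Visit S
S → O
O → L
L → U
U → K
K → P
P → W
W → T
W → X
X → Q
Q → V
V → M
M → N
N → R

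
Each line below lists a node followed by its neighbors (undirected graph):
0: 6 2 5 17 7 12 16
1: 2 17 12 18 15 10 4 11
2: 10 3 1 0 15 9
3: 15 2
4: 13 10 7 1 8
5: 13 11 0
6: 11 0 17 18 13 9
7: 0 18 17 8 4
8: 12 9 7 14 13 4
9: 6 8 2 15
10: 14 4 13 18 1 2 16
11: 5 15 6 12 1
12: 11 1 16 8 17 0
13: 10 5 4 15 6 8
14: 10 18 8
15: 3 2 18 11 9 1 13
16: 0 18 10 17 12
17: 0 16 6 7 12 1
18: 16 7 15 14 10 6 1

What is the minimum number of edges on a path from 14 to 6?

Level 0: 14
Level 1: 8, 10, 18
Level 2: 1, 2, 4, 6, 7, 9, 12, 13, 15, 16
Level 3: 0, 3, 5, 11, 17
6 first appears at level 2.

2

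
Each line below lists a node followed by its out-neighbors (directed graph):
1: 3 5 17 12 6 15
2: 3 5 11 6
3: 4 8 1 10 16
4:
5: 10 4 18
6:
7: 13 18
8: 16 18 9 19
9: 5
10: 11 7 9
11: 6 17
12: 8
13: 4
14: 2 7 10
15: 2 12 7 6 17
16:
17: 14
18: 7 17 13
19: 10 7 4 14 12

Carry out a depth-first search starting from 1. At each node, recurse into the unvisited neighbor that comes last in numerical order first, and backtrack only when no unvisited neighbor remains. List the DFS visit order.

1 17 14 10 11 6 9 5 18 13 4 7 2 3 16 8 19 12 15

Visit 1
1 → 17
17 → 14
14 → 10
10 → 11
11 → 6
10 → 9
9 → 5
5 → 18
18 → 13
13 → 4
18 → 7
14 → 2
2 → 3
3 → 16
3 → 8
8 → 19
19 → 12
1 → 15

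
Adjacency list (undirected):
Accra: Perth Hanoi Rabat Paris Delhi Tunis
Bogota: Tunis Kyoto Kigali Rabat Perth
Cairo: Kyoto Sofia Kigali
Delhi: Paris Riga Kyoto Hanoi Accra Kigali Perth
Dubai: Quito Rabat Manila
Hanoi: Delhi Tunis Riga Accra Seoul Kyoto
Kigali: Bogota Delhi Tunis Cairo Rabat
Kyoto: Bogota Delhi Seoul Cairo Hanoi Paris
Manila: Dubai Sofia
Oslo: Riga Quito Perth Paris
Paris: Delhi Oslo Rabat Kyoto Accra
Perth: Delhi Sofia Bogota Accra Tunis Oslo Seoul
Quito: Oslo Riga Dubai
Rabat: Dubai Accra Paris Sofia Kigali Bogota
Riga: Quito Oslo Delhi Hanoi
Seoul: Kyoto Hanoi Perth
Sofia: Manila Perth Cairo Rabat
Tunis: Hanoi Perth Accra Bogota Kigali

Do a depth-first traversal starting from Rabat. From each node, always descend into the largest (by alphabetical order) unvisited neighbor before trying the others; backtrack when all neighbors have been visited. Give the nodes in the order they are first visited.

Rabat, Sofia, Perth, Tunis, Kigali, Delhi, Riga, Quito, Oslo, Paris, Kyoto, Seoul, Hanoi, Accra, Cairo, Bogota, Dubai, Manila

Visit Rabat
Rabat → Sofia
Sofia → Perth
Perth → Tunis
Tunis → Kigali
Kigali → Delhi
Delhi → Riga
Riga → Quito
Quito → Oslo
Oslo → Paris
Paris → Kyoto
Kyoto → Seoul
Seoul → Hanoi
Hanoi → Accra
Kyoto → Cairo
Kyoto → Bogota
Quito → Dubai
Dubai → Manila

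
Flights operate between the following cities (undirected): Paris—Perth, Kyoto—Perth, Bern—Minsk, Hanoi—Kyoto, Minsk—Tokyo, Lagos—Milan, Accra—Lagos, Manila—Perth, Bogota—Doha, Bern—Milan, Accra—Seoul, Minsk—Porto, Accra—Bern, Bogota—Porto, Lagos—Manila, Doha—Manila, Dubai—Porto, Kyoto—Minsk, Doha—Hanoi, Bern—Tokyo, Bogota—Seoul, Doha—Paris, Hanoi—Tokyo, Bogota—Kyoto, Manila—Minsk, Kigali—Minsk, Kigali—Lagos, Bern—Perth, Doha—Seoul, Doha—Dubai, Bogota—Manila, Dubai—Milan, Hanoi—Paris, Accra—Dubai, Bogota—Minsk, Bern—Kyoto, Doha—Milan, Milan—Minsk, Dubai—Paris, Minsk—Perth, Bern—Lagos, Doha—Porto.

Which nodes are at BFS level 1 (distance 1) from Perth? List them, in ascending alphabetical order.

Bern, Kyoto, Manila, Minsk, Paris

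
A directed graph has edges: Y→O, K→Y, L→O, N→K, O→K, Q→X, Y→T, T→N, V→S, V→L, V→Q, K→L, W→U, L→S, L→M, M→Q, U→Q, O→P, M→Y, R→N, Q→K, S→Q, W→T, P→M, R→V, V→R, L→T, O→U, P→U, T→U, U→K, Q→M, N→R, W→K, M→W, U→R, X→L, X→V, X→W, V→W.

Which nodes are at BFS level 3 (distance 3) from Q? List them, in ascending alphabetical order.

Level 0: Q
Level 1: K, M, X
Level 2: L, V, W, Y
Level 3: O, R, S, T, U
Level 4: N, P

O, R, S, T, U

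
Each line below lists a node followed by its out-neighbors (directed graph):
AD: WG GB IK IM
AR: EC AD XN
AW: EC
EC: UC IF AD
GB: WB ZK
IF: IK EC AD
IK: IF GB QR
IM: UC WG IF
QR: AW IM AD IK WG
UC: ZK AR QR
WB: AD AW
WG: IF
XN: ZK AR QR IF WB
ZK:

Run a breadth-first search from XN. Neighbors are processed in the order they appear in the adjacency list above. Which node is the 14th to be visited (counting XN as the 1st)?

GB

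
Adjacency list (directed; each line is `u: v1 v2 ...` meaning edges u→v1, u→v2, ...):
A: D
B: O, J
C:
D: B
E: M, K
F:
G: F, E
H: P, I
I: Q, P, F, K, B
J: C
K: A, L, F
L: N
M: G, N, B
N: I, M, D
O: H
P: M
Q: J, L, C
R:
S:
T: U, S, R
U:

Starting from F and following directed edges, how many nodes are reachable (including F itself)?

1

BFS from F visits: F
Reachable nodes: 1 of 21 total.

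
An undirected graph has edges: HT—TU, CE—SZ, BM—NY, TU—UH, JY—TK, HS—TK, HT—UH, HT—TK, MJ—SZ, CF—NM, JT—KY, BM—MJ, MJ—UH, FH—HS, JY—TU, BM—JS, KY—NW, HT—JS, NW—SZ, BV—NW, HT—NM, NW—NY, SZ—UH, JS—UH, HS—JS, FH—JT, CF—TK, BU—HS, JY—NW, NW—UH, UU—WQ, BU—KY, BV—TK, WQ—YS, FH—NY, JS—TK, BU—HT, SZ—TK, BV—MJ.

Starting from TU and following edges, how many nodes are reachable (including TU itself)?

BFS from TU visits: TU, UH, JY, HT, SZ, NW, MJ, JS, TK, NM, BU, CE, NY, KY, BV, BM, HS, CF, FH, JT
Reachable nodes: 20 of 23 total.

20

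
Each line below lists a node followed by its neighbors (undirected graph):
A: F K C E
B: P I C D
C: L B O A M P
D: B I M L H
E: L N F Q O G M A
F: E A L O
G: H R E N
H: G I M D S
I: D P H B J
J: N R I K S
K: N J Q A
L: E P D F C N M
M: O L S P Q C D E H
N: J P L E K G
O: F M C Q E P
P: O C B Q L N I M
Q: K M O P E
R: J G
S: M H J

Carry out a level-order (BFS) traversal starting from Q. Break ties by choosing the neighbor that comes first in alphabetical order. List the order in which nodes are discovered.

Q, E, K, M, O, P, A, F, G, L, N, J, C, D, H, S, B, I, R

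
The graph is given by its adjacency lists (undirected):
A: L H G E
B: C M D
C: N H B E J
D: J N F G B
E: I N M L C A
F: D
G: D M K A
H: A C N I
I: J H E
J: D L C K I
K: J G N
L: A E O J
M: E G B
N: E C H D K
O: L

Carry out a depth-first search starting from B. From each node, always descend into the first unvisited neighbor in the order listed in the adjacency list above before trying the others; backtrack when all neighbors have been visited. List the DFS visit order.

Visit B
B → C
C → N
N → E
E → I
I → J
J → D
D → F
D → G
G → M
G → K
G → A
A → L
L → O
A → H

B -> C -> N -> E -> I -> J -> D -> F -> G -> M -> K -> A -> L -> O -> H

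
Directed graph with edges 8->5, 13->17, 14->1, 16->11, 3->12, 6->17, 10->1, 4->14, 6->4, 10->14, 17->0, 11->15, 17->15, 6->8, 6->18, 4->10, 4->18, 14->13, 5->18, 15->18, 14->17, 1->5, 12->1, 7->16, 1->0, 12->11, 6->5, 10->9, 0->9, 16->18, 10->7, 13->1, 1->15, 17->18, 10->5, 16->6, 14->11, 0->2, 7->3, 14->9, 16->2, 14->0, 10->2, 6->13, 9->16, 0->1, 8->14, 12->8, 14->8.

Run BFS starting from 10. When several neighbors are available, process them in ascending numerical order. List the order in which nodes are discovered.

10 -> 1 -> 2 -> 5 -> 7 -> 9 -> 14 -> 0 -> 15 -> 18 -> 3 -> 16 -> 8 -> 11 -> 13 -> 17 -> 12 -> 6 -> 4

Visit 10; enqueue 1, 2, 5, 7, 9, 14 → queue [1, 2, 5, 7, 9, 14]
Visit 1; enqueue 0, 15 → queue [2, 5, 7, 9, 14, 0, 15]
Visit 2 → queue [5, 7, 9, 14, 0, 15]
Visit 5; enqueue 18 → queue [7, 9, 14, 0, 15, 18]
Visit 7; enqueue 3, 16 → queue [9, 14, 0, 15, 18, 3, 16]
Visit 9 → queue [14, 0, 15, 18, 3, 16]
Visit 14; enqueue 8, 11, 13, 17 → queue [0, 15, 18, 3, 16, 8, 11, 13, 17]
Visit 0 → queue [15, 18, 3, 16, 8, 11, 13, 17]
Visit 15 → queue [18, 3, 16, 8, 11, 13, 17]
Visit 18 → queue [3, 16, 8, 11, 13, 17]
Visit 3; enqueue 12 → queue [16, 8, 11, 13, 17, 12]
Visit 16; enqueue 6 → queue [8, 11, 13, 17, 12, 6]
Visit 8 → queue [11, 13, 17, 12, 6]
Visit 11 → queue [13, 17, 12, 6]
Visit 13 → queue [17, 12, 6]
Visit 17 → queue [12, 6]
Visit 12 → queue [6]
Visit 6; enqueue 4 → queue [4]
Visit 4 → queue []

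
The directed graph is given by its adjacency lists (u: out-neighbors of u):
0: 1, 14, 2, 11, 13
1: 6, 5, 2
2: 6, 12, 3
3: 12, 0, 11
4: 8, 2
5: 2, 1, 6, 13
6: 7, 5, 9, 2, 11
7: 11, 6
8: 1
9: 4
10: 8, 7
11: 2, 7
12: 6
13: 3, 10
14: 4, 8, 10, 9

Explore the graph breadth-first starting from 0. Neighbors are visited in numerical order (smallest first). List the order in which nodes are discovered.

Visit 0; enqueue 1, 2, 11, 13, 14 → queue [1, 2, 11, 13, 14]
Visit 1; enqueue 5, 6 → queue [2, 11, 13, 14, 5, 6]
Visit 2; enqueue 3, 12 → queue [11, 13, 14, 5, 6, 3, 12]
Visit 11; enqueue 7 → queue [13, 14, 5, 6, 3, 12, 7]
Visit 13; enqueue 10 → queue [14, 5, 6, 3, 12, 7, 10]
Visit 14; enqueue 4, 8, 9 → queue [5, 6, 3, 12, 7, 10, 4, 8, 9]
Visit 5 → queue [6, 3, 12, 7, 10, 4, 8, 9]
Visit 6 → queue [3, 12, 7, 10, 4, 8, 9]
Visit 3 → queue [12, 7, 10, 4, 8, 9]
Visit 12 → queue [7, 10, 4, 8, 9]
Visit 7 → queue [10, 4, 8, 9]
Visit 10 → queue [4, 8, 9]
Visit 4 → queue [8, 9]
Visit 8 → queue [9]
Visit 9 → queue []

0 1 2 11 13 14 5 6 3 12 7 10 4 8 9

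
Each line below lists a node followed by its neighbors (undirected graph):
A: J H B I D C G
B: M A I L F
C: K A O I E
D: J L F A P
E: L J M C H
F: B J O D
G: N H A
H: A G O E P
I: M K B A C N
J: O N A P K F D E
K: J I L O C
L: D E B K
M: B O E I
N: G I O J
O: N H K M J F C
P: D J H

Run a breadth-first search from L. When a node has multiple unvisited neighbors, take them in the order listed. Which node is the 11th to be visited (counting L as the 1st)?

C

Visit L; enqueue D, E, B, K → queue [D, E, B, K]
Visit D; enqueue J, F, A, P → queue [E, B, K, J, F, A, P]
Visit E; enqueue M, C, H → queue [B, K, J, F, A, P, M, C, H]
Visit B; enqueue I → queue [K, J, F, A, P, M, C, H, I]
Visit K; enqueue O → queue [J, F, A, P, M, C, H, I, O]
Visit J; enqueue N → queue [F, A, P, M, C, H, I, O, N]
Visit F → queue [A, P, M, C, H, I, O, N]
Visit A; enqueue G → queue [P, M, C, H, I, O, N, G]
Visit P → queue [M, C, H, I, O, N, G]
Visit M → queue [C, H, I, O, N, G]
Visit C → queue [H, I, O, N, G]
Visit H → queue [I, O, N, G]
Visit I → queue [O, N, G]
Visit O → queue [N, G]
Visit N → queue [G]
Visit G → queue []

Visit order: L, D, E, B, K, J, F, A, P, M, C, H, I, O, N, G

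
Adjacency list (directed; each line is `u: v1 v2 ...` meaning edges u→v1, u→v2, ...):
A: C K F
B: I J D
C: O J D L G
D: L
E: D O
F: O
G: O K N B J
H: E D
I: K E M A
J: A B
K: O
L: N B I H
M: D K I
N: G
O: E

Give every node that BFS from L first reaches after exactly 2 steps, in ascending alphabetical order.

Level 0: L
Level 1: B, H, I, N
Level 2: A, D, E, G, J, K, M
Level 3: C, F, O

A, D, E, G, J, K, M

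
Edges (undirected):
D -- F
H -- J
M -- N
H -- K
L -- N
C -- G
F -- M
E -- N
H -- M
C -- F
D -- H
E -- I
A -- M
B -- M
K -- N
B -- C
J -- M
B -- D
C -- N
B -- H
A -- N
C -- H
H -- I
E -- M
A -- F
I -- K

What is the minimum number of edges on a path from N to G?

Level 0: N
Level 1: A, C, E, K, L, M
Level 2: B, F, G, H, I, J
Level 3: D
G first appears at level 2.

2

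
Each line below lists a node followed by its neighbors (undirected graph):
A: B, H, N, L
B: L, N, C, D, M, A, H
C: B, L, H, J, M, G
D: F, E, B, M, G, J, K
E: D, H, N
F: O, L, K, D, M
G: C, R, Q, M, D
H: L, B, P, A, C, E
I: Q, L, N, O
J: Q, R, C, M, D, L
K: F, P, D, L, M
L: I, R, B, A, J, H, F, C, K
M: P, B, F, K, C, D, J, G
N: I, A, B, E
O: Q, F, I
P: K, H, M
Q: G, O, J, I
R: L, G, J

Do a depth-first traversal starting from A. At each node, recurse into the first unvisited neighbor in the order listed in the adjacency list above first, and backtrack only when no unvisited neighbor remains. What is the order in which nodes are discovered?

Visit A
A → B
B → L
L → I
I → Q
Q → G
G → C
C → H
H → P
P → K
K → F
F → O
F → D
D → E
E → N
D → M
M → J
J → R

A, B, L, I, Q, G, C, H, P, K, F, O, D, E, N, M, J, R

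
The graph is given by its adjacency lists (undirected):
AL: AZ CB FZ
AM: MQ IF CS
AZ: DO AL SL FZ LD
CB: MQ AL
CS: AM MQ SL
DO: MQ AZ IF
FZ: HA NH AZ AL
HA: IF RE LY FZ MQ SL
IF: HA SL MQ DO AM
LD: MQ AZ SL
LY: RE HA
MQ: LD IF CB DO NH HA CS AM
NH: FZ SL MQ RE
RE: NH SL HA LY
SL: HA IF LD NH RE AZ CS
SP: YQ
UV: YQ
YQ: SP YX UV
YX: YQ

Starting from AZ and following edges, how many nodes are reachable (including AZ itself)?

15

BFS from AZ visits: AZ, AL, DO, FZ, LD, SL, CB, IF, MQ, HA, NH, CS, RE, AM, LY
Reachable nodes: 15 of 19 total.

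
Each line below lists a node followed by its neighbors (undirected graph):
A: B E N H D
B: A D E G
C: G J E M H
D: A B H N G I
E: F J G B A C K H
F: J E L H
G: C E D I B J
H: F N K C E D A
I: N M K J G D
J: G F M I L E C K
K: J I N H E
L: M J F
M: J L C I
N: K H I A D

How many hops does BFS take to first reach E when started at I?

Level 0: I
Level 1: D, G, J, K, M, N
Level 2: A, B, C, E, F, H, L
E first appears at level 2.

2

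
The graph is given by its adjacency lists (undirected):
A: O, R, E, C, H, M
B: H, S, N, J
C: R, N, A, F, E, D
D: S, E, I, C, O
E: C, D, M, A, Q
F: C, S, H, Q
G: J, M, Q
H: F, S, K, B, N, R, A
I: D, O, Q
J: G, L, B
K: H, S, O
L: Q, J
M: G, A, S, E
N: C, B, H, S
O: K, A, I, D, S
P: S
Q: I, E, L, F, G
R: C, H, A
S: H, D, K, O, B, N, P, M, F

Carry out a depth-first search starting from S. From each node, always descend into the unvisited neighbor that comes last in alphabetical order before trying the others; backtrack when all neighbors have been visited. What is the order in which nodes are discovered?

S, P, O, K, H, R, C, N, B, J, L, Q, I, D, E, M, G, A, F

Visit S
S → P
S → O
O → K
K → H
H → R
R → C
C → N
N → B
B → J
J → L
L → Q
Q → I
I → D
D → E
E → M
M → G
M → A
Q → F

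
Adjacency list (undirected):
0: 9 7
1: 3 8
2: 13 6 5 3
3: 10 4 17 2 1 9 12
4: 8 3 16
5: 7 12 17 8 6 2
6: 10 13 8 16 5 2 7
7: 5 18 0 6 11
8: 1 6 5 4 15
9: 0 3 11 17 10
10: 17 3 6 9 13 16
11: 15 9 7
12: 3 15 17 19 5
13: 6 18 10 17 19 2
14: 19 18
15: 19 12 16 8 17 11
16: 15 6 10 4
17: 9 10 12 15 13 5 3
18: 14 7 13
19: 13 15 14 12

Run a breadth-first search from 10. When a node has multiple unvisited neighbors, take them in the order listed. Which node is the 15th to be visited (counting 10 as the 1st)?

7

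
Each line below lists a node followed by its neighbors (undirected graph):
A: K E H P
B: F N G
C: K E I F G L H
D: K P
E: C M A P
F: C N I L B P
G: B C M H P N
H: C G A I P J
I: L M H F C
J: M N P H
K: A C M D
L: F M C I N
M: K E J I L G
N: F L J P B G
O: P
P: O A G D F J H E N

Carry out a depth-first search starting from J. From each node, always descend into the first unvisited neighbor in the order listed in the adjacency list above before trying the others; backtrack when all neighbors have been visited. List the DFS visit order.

Visit J
J → M
M → K
K → A
A → E
E → C
C → I
I → L
L → F
F → N
N → P
P → O
P → G
G → B
G → H
P → D

J, M, K, A, E, C, I, L, F, N, P, O, G, B, H, D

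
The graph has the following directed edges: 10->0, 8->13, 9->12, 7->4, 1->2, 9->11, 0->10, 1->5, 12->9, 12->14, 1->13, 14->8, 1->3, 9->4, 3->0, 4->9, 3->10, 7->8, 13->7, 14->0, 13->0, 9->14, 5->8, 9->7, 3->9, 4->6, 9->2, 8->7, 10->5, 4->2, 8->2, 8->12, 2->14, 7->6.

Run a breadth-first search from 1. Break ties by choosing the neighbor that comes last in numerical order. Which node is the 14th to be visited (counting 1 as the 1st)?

Visit 1; enqueue 13, 5, 3, 2 → queue [13, 5, 3, 2]
Visit 13; enqueue 7, 0 → queue [5, 3, 2, 7, 0]
Visit 5; enqueue 8 → queue [3, 2, 7, 0, 8]
Visit 3; enqueue 10, 9 → queue [2, 7, 0, 8, 10, 9]
Visit 2; enqueue 14 → queue [7, 0, 8, 10, 9, 14]
Visit 7; enqueue 6, 4 → queue [0, 8, 10, 9, 14, 6, 4]
Visit 0 → queue [8, 10, 9, 14, 6, 4]
Visit 8; enqueue 12 → queue [10, 9, 14, 6, 4, 12]
Visit 10 → queue [9, 14, 6, 4, 12]
Visit 9; enqueue 11 → queue [14, 6, 4, 12, 11]
Visit 14 → queue [6, 4, 12, 11]
Visit 6 → queue [4, 12, 11]
Visit 4 → queue [12, 11]
Visit 12 → queue [11]
Visit 11 → queue []

Visit order: 1, 13, 5, 3, 2, 7, 0, 8, 10, 9, 14, 6, 4, 12, 11

12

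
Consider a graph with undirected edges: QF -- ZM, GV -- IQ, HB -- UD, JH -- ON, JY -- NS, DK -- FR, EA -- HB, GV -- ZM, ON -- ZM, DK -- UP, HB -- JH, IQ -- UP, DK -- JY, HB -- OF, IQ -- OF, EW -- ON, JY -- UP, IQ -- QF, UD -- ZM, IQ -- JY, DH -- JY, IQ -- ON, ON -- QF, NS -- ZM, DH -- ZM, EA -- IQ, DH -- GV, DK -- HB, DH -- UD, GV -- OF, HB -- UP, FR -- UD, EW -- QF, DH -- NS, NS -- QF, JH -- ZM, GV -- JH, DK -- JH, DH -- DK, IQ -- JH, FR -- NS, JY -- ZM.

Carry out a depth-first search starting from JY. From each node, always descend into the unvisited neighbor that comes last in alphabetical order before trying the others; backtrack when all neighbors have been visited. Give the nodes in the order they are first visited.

JY ZM UD HB UP IQ QF ON JH GV OF DH NS FR DK EW EA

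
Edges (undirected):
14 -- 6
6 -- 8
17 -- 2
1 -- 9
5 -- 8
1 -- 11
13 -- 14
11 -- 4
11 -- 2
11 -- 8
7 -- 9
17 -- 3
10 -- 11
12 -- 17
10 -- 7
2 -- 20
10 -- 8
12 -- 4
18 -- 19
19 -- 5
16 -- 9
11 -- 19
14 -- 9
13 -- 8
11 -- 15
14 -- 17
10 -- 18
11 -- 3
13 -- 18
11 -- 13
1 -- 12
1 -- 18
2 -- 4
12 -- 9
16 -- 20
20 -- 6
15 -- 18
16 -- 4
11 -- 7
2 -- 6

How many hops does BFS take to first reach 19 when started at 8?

Level 0: 8
Level 1: 5, 6, 10, 11, 13
Level 2: 1, 2, 3, 4, 7, 14, 15, 18, 19, 20
Level 3: 9, 12, 16, 17
19 first appears at level 2.

2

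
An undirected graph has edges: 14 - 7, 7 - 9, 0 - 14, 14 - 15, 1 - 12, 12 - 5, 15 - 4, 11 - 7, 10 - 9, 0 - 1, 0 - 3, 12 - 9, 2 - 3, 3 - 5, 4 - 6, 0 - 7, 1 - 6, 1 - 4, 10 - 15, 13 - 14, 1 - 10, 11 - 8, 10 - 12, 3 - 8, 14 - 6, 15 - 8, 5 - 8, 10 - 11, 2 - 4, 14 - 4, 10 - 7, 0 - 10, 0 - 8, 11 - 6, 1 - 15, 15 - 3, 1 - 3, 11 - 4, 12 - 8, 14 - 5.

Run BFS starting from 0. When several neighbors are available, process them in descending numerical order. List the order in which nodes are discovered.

0, 14, 10, 8, 7, 3, 1, 15, 13, 6, 5, 4, 12, 11, 9, 2

Visit 0; enqueue 14, 10, 8, 7, 3, 1 → queue [14, 10, 8, 7, 3, 1]
Visit 14; enqueue 15, 13, 6, 5, 4 → queue [10, 8, 7, 3, 1, 15, 13, 6, 5, 4]
Visit 10; enqueue 12, 11, 9 → queue [8, 7, 3, 1, 15, 13, 6, 5, 4, 12, 11, 9]
Visit 8 → queue [7, 3, 1, 15, 13, 6, 5, 4, 12, 11, 9]
Visit 7 → queue [3, 1, 15, 13, 6, 5, 4, 12, 11, 9]
Visit 3; enqueue 2 → queue [1, 15, 13, 6, 5, 4, 12, 11, 9, 2]
Visit 1 → queue [15, 13, 6, 5, 4, 12, 11, 9, 2]
Visit 15 → queue [13, 6, 5, 4, 12, 11, 9, 2]
Visit 13 → queue [6, 5, 4, 12, 11, 9, 2]
Visit 6 → queue [5, 4, 12, 11, 9, 2]
Visit 5 → queue [4, 12, 11, 9, 2]
Visit 4 → queue [12, 11, 9, 2]
Visit 12 → queue [11, 9, 2]
Visit 11 → queue [9, 2]
Visit 9 → queue [2]
Visit 2 → queue []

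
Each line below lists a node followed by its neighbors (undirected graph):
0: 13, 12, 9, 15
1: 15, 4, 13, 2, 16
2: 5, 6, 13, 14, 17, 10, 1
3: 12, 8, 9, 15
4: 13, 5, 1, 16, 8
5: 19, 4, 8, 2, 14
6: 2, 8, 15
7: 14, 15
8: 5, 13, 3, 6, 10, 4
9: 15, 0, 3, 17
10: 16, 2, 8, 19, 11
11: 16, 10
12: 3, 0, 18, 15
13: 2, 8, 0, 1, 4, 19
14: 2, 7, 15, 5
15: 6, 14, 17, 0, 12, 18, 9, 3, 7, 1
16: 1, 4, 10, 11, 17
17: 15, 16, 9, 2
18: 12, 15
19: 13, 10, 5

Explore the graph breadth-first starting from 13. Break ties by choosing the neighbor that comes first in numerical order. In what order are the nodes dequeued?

13, 0, 1, 2, 4, 8, 19, 9, 12, 15, 16, 5, 6, 10, 14, 17, 3, 18, 7, 11

Visit 13; enqueue 0, 1, 2, 4, 8, 19 → queue [0, 1, 2, 4, 8, 19]
Visit 0; enqueue 9, 12, 15 → queue [1, 2, 4, 8, 19, 9, 12, 15]
Visit 1; enqueue 16 → queue [2, 4, 8, 19, 9, 12, 15, 16]
Visit 2; enqueue 5, 6, 10, 14, 17 → queue [4, 8, 19, 9, 12, 15, 16, 5, 6, 10, 14, 17]
Visit 4 → queue [8, 19, 9, 12, 15, 16, 5, 6, 10, 14, 17]
Visit 8; enqueue 3 → queue [19, 9, 12, 15, 16, 5, 6, 10, 14, 17, 3]
Visit 19 → queue [9, 12, 15, 16, 5, 6, 10, 14, 17, 3]
Visit 9 → queue [12, 15, 16, 5, 6, 10, 14, 17, 3]
Visit 12; enqueue 18 → queue [15, 16, 5, 6, 10, 14, 17, 3, 18]
Visit 15; enqueue 7 → queue [16, 5, 6, 10, 14, 17, 3, 18, 7]
Visit 16; enqueue 11 → queue [5, 6, 10, 14, 17, 3, 18, 7, 11]
Visit 5 → queue [6, 10, 14, 17, 3, 18, 7, 11]
Visit 6 → queue [10, 14, 17, 3, 18, 7, 11]
Visit 10 → queue [14, 17, 3, 18, 7, 11]
Visit 14 → queue [17, 3, 18, 7, 11]
Visit 17 → queue [3, 18, 7, 11]
Visit 3 → queue [18, 7, 11]
Visit 18 → queue [7, 11]
Visit 7 → queue [11]
Visit 11 → queue []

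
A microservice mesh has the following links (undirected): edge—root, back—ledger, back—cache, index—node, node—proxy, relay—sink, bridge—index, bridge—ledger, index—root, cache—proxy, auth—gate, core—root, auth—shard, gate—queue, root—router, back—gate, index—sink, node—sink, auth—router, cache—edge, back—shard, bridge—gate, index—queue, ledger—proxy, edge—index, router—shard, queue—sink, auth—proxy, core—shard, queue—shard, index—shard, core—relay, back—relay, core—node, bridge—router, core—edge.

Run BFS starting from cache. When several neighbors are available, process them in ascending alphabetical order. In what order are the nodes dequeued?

cache, back, edge, proxy, gate, ledger, relay, shard, core, index, root, auth, node, bridge, queue, sink, router

Visit cache; enqueue back, edge, proxy → queue [back, edge, proxy]
Visit back; enqueue gate, ledger, relay, shard → queue [edge, proxy, gate, ledger, relay, shard]
Visit edge; enqueue core, index, root → queue [proxy, gate, ledger, relay, shard, core, index, root]
Visit proxy; enqueue auth, node → queue [gate, ledger, relay, shard, core, index, root, auth, node]
Visit gate; enqueue bridge, queue → queue [ledger, relay, shard, core, index, root, auth, node, bridge, queue]
Visit ledger → queue [relay, shard, core, index, root, auth, node, bridge, queue]
Visit relay; enqueue sink → queue [shard, core, index, root, auth, node, bridge, queue, sink]
Visit shard; enqueue router → queue [core, index, root, auth, node, bridge, queue, sink, router]
Visit core → queue [index, root, auth, node, bridge, queue, sink, router]
Visit index → queue [root, auth, node, bridge, queue, sink, router]
Visit root → queue [auth, node, bridge, queue, sink, router]
Visit auth → queue [node, bridge, queue, sink, router]
Visit node → queue [bridge, queue, sink, router]
Visit bridge → queue [queue, sink, router]
Visit queue → queue [sink, router]
Visit sink → queue [router]
Visit router → queue []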